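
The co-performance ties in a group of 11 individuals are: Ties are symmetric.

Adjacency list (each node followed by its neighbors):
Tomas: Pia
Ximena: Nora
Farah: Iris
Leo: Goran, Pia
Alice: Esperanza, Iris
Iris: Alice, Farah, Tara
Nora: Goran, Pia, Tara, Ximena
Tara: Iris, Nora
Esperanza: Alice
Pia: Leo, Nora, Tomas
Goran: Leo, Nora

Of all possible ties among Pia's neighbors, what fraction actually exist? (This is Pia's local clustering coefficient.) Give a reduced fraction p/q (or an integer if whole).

0

Pia's neighbors: Leo, Nora, and Tomas (k = 3).
Possible neighbor pairs: C(3,2) = 3. Edges among them: none → e = 0.
Clustering(Pia) = 0/3 = 0.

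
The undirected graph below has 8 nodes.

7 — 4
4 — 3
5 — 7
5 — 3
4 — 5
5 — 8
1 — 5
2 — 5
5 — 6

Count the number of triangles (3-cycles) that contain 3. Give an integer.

3's neighbors: 4 and 5.
Neighbor pairs that are themselves tied: 3–4–5. Each forms one triangle with 3, for 1 in total.

1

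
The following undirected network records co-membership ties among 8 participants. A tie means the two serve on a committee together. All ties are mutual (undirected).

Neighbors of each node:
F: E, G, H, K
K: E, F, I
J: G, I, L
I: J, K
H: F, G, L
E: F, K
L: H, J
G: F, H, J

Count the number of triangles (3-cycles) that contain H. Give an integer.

H's neighbors: F, G, and L.
Neighbor pairs that are themselves tied: H–F–G. Each forms one triangle with H, for 1 in total.

1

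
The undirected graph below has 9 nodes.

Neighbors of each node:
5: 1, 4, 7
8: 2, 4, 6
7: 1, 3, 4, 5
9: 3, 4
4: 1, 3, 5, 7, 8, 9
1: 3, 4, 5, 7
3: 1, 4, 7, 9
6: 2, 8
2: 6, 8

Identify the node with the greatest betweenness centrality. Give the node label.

4

Unnormalized betweenness of each node: 1:1/3, 2:0, 3:1, 4:52/3, 5:0, 6:0, 7:1/3, 8:12, 9:0.
4 has the largest value, 52/3, making it the main broker — the node through which the most shortest paths run.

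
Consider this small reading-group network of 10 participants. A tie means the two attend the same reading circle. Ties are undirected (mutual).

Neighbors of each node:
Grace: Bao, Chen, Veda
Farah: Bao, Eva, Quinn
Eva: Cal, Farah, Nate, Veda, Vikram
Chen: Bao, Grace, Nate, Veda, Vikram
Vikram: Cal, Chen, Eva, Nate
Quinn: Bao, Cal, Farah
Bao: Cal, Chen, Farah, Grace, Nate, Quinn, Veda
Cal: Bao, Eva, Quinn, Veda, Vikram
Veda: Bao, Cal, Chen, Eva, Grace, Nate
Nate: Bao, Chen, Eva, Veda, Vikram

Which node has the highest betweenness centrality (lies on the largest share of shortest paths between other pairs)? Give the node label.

Unnormalized betweenness of each node: Bao:33/4, Cal:17/6, Chen:23/12, Eva:17/6, Farah:3/4, Grace:0, Nate:7/6, Quinn:1/3, Veda:3, Vikram:11/12.
Bao has the largest value, 33/4, making it the main broker — the node through which the most shortest paths run.

Bao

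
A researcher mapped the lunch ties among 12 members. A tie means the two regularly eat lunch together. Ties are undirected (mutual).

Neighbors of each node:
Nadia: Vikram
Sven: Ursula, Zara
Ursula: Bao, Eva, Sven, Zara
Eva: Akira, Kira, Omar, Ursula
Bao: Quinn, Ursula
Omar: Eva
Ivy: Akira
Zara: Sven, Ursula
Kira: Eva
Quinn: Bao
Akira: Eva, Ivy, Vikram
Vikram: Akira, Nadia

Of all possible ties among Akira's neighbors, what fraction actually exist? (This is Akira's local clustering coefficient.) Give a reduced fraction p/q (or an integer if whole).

0

Akira's neighbors: Eva, Ivy, and Vikram (k = 3).
Possible neighbor pairs: C(3,2) = 3. Edges among them: none → e = 0.
Clustering(Akira) = 0/3 = 0.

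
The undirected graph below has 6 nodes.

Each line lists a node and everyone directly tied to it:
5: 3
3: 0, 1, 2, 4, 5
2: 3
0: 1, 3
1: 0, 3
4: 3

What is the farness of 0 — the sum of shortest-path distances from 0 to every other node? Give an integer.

8

Distances from 0: 1:1, 2:2, 3:1, 4:2, 5:2.
Sum = 1 + 2 + 1 + 2 + 2 = 8.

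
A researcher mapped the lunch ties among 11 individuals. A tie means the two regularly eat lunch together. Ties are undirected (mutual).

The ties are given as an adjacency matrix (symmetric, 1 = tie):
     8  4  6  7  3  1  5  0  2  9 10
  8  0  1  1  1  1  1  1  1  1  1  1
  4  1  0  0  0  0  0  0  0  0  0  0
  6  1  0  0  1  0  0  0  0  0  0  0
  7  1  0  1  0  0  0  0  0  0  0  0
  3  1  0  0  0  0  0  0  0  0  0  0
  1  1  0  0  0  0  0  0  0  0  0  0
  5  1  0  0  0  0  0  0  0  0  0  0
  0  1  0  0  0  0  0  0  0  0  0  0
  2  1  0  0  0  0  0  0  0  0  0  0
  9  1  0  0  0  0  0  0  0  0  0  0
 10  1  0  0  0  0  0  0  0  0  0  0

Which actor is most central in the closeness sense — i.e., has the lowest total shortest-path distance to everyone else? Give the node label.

8

Farness (sum of distances to all others) for each node — 0:19, 1:19, 2:19, 3:19, 4:19, 5:19, 6:18, 7:18, 8:10, 9:19, 10:19.
The smallest farness is 10, for 8, so 8 has the highest closeness.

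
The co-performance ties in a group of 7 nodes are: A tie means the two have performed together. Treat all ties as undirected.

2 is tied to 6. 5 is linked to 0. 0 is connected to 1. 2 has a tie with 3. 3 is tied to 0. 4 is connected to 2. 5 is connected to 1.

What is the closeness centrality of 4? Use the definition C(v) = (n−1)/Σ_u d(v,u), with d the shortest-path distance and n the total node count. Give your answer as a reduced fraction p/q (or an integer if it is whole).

Distances from 4: 0:3, 1:4, 2:1, 3:2, 5:4, 6:2. Sum = 16.
n = 7, so closeness = 6/16 = 3/8.

3/8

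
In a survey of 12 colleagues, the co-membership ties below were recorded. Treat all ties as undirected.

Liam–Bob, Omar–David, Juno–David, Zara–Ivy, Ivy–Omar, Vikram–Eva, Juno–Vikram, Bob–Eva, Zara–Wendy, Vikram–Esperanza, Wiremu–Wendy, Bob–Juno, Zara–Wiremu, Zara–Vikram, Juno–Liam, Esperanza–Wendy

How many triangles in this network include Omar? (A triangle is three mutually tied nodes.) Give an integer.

Omar's neighbors are David and Ivy, but none of them are tied to each other, so no triangle contains Omar.

0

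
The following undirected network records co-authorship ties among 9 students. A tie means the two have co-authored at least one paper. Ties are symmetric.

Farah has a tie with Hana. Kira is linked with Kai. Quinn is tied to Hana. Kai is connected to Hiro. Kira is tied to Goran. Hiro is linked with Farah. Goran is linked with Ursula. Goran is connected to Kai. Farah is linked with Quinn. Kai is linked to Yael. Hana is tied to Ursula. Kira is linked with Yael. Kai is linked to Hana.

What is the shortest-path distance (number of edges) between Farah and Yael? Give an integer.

3

One shortest route is Farah – Hana – Kai – Yael, which uses 3 edges, and at distance 2 from Farah we only reach {Kai, Ursula}, which does not include Yael. So d(Farah,Yael) = 3.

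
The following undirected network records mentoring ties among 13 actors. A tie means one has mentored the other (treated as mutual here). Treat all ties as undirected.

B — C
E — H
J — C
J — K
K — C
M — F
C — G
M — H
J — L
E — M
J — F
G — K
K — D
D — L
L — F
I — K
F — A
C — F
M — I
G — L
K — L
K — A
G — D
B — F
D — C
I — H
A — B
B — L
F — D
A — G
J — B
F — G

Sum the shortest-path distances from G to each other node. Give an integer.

Distances from G: A:1, B:2, C:1, D:1, E:3, F:1, H:3, I:2, J:2, K:1, L:1, M:2.
Sum = 1 + 2 + 1 + 1 + 3 + 1 + 3 + 2 + 2 + 1 + 1 + 2 = 20.

20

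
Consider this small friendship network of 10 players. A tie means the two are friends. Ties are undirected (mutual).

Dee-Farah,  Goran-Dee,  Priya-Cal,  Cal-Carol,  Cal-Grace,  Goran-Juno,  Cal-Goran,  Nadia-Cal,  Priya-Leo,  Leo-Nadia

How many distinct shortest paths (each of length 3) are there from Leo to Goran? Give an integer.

The shortest distance is 3. The length-3 paths are: Leo–Priya–Cal–Goran; Leo–Nadia–Cal–Goran.
That gives 2 distinct shortest paths.

2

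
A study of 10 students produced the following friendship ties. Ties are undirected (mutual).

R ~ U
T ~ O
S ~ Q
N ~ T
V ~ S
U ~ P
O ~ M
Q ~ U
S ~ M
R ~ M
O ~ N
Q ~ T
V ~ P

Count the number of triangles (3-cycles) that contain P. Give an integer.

0

P's neighbors are U and V, but none of them are tied to each other, so no triangle contains P.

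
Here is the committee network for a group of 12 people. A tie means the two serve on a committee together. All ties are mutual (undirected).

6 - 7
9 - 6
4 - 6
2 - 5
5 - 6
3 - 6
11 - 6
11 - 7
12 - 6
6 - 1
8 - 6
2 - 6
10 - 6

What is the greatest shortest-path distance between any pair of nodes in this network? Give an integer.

2

Eccentricity of each node (its greatest distance to any other): 1:2, 2:2, 3:2, 4:2, 5:2, 6:1, 7:2, 8:2, 9:2, 10:2, 11:2, 12:2.
The maximum eccentricity is 2, realized for instance by the pair 5–11 via 5 – 6 – 11. So the diameter is 2.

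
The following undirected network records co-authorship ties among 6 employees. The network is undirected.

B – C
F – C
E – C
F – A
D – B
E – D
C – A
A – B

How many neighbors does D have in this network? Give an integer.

D is directly tied to B and E. That is 2 neighbors, so the degree of D is 2.

2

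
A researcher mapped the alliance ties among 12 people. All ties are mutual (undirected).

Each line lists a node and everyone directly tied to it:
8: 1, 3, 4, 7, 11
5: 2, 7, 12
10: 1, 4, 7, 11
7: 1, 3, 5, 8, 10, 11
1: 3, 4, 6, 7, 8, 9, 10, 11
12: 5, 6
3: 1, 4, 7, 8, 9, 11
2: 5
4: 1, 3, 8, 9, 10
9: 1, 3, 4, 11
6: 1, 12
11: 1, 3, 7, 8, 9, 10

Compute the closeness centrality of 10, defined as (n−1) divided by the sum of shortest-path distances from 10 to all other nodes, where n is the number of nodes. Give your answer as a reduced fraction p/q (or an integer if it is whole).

11/20

Distances from 10: 1:1, 2:3, 3:2, 4:1, 5:2, 6:2, 7:1, 8:2, 9:2, 11:1, 12:3. Sum = 20.
n = 12, so closeness = 11/20.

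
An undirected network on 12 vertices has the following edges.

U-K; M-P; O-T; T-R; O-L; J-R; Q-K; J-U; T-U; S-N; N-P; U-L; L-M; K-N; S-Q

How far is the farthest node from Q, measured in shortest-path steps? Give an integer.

4

Distances from Q: J:3, K:1, L:3, M:4, N:2, O:4, P:3, R:4, S:1, T:3, U:2.
The largest is 4 (to R, O, and M), so the eccentricity of Q is 4.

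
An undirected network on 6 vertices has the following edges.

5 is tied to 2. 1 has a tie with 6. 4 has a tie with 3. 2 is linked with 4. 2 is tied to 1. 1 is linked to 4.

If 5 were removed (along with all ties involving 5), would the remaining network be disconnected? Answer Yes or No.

No

Even without 5, every remaining node can still reach every other (the residual graph is connected), so 5 is not a cut vertex.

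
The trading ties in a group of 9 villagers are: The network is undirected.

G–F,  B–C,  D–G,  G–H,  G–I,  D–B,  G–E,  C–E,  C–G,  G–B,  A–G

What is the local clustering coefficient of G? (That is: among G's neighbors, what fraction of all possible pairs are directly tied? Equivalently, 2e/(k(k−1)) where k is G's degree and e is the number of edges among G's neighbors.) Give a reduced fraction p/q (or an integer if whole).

3/28

G's neighbors: A, B, C, D, E, F, H, and I (k = 8).
Possible neighbor pairs: C(8,2) = 28. Edges among them: B–C, B–D, C–E → e = 3.
Clustering(G) = 3/28.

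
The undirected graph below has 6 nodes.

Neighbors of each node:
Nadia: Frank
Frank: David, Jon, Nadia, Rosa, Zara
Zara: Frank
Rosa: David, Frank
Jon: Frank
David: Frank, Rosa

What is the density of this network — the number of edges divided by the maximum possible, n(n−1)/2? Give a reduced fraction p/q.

2/5

There are 6 edges and 6 nodes, so the maximum possible is C(6,2) = 15.
Density = 6/15 = 2/5.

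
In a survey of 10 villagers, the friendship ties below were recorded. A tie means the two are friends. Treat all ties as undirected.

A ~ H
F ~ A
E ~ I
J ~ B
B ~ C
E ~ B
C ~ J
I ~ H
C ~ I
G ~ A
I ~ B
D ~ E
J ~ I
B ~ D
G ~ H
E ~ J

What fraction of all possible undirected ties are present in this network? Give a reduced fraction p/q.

16/45

There are 16 edges and 10 nodes, so the maximum possible is C(10,2) = 45.
Density = 16/45.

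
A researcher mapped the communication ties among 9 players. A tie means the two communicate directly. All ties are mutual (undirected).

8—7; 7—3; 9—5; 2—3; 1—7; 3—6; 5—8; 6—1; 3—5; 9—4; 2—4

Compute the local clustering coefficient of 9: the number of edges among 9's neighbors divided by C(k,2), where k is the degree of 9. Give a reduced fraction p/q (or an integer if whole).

9's neighbors: 4 and 5 (k = 2).
Possible neighbor pairs: C(2,2) = 1. Edges among them: none → e = 0.
Clustering(9) = 0/1.

0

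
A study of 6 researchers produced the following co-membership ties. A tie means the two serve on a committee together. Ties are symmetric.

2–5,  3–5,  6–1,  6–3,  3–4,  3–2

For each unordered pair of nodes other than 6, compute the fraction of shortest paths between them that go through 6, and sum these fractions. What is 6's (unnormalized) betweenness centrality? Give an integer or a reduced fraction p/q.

4

Pairs whose geodesics pass through 6 — 1–5: 1; 1–3: 1; 1–2: 1; 1–4: 1.
All other pairs contribute 0.
Summing the contributions gives betweenness(6) = 4.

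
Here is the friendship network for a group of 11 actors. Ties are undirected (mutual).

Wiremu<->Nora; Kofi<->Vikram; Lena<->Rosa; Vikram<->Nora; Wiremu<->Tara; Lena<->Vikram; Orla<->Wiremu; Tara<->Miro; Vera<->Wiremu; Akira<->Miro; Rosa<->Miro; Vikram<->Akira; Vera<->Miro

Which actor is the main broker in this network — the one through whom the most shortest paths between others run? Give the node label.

Unnormalized betweenness of each node: Akira:13/3, Kofi:0, Lena:3, Miro:77/6, Nora:26/3, Orla:0, Rosa:3, Tara:3, Vera:3, Vikram:16, Wiremu:85/6.
Vikram has the largest value, 16, making it the main broker — the node through which the most shortest paths run.

Vikram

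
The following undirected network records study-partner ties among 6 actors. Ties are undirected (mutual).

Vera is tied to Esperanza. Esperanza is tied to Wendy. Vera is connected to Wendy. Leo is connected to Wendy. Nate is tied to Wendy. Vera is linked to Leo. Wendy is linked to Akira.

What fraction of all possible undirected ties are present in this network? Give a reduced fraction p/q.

There are 7 edges and 6 nodes, so the maximum possible is C(6,2) = 15.
Density = 7/15.

7/15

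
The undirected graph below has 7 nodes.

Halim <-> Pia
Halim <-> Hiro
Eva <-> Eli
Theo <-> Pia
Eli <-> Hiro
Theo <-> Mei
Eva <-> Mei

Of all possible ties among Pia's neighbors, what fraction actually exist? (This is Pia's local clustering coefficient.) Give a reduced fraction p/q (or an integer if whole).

0

Pia's neighbors: Halim and Theo (k = 2).
Possible neighbor pairs: C(2,2) = 1. Edges among them: none → e = 0.
Clustering(Pia) = 0/1.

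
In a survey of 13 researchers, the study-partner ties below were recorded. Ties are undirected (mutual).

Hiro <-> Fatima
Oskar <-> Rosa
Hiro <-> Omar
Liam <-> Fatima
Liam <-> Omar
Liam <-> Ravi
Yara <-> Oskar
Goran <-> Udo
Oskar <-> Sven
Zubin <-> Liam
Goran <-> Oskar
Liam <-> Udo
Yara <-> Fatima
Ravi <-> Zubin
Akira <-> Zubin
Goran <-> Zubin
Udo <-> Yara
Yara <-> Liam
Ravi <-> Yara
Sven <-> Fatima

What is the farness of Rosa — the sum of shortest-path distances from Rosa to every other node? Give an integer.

Distances from Rosa: Akira:4, Fatima:3, Goran:2, Hiro:4, Liam:3, Omar:4, Oskar:1, Ravi:3, Sven:2, Udo:3, Yara:2, Zubin:3.
Sum = 4 + 3 + 2 + 4 + 3 + 4 + 1 + 3 + 2 + 3 + 2 + 3 = 34.

34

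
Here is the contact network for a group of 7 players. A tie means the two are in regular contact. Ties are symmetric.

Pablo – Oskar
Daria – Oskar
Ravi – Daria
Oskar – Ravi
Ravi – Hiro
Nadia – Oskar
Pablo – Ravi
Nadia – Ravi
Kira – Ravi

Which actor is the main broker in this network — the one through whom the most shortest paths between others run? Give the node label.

Unnormalized betweenness of each node: Daria:0, Hiro:0, Kira:0, Nadia:0, Oskar:3/2, Pablo:0, Ravi:21/2.
Ravi has the largest value, 21/2, making it the main broker — the node through which the most shortest paths run.

Ravi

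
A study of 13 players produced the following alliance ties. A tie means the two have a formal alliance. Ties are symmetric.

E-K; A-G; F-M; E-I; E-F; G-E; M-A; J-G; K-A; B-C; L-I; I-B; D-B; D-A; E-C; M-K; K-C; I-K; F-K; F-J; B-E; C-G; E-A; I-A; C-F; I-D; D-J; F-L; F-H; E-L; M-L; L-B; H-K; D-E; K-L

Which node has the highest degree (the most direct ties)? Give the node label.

E

Degrees — A:6, B:5, C:5, D:5, E:9, F:7, G:4, H:2, I:6, J:3, K:8, L:6, M:4.
The maximum is 9, attained only by E.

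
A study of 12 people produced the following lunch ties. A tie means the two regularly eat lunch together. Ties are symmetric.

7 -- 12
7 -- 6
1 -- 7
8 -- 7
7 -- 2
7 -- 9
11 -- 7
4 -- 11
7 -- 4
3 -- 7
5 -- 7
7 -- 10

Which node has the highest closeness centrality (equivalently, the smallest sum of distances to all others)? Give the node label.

7

Farness (sum of distances to all others) for each node — 1:21, 2:21, 3:21, 4:20, 5:21, 6:21, 7:11, 8:21, 9:21, 10:21, 11:20, 12:21.
The smallest farness is 11, for 7, so 7 has the highest closeness.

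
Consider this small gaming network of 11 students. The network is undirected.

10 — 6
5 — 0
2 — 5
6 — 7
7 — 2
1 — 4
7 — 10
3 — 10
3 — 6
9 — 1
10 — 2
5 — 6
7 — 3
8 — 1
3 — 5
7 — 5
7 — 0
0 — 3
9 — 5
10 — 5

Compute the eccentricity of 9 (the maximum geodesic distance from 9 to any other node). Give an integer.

2

Distances from 9: 0:2, 1:1, 2:2, 3:2, 4:2, 5:1, 6:2, 7:2, 8:2, 10:2.
The largest is 2 (to 8, 4, 0, 3, 6, 2, 10, and 7), so the eccentricity of 9 is 2.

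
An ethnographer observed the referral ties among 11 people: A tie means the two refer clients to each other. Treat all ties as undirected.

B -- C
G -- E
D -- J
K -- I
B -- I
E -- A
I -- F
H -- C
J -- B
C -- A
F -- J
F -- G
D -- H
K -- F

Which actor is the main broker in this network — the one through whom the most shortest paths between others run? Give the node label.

F

Unnormalized betweenness of each node: A:5, B:9, C:11, D:3, E:4, F:13, G:6, H:5/2, I:9/2, J:9, K:0.
F has the largest value, 13, making it the main broker — the node through which the most shortest paths run.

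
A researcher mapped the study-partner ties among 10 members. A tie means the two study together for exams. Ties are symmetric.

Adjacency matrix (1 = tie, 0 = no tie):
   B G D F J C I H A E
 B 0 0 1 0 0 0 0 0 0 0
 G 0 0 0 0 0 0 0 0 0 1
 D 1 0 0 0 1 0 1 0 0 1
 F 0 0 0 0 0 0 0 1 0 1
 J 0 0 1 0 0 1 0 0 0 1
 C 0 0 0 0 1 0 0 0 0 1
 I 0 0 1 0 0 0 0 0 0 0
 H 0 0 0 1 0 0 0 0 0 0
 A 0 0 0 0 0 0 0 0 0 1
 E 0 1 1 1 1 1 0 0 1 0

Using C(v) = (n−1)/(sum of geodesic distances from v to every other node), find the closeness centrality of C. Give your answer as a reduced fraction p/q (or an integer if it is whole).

9/19

Distances from C: A:2, B:3, D:2, E:1, F:2, G:2, H:3, I:3, J:1. Sum = 19.
n = 10, so closeness = 9/19.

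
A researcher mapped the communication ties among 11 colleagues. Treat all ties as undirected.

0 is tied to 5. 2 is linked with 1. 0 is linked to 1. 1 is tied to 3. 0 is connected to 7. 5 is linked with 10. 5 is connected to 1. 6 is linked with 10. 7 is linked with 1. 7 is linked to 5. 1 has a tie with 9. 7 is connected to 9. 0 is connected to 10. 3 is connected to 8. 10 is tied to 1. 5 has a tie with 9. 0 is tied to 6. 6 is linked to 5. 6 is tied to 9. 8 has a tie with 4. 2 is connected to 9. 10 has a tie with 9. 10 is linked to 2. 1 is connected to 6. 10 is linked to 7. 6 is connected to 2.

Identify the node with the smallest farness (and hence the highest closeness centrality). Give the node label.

Farness (sum of distances to all others) for each node — 0:18, 1:13, 2:19, 3:18, 4:34, 5:17, 6:17, 7:18, 8:25, 9:17, 10:16.
The smallest farness is 13, for 1, so 1 has the highest closeness.

1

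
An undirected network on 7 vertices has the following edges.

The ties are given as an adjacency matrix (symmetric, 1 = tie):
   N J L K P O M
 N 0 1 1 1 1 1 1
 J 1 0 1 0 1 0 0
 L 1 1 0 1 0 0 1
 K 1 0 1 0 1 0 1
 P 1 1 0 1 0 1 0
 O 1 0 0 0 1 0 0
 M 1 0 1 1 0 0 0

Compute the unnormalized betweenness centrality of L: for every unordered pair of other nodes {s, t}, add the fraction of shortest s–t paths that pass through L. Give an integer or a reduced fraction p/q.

Pairs whose geodesics pass through L — J–K: 1/3; J–M: 1/2.
All other pairs contribute 0.
Summing the contributions gives betweenness(L) = 5/6.

5/6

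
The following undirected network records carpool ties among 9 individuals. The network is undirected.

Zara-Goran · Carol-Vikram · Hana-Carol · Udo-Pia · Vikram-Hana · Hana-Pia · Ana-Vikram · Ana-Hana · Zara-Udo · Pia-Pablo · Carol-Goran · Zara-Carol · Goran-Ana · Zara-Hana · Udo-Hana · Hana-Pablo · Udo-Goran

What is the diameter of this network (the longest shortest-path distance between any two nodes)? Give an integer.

Eccentricity of each node (its greatest distance to any other): Ana:2, Carol:2, Goran:3, Hana:2, Pablo:3, Pia:2, Udo:2, Vikram:2, Zara:2.
The maximum eccentricity is 3, realized for instance by the pair Goran–Pablo via Goran – Udo – Pia – Pablo. So the diameter is 3.

3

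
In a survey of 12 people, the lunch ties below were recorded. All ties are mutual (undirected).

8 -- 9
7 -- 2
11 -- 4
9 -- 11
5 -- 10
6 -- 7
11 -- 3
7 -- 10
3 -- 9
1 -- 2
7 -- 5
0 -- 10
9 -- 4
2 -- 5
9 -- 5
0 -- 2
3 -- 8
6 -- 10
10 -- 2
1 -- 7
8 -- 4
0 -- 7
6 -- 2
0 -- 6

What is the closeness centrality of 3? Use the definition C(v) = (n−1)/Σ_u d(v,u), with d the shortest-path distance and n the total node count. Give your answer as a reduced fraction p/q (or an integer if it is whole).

11/28

Distances from 3: 0:4, 1:4, 2:3, 4:2, 5:2, 6:4, 7:3, 8:1, 9:1, 10:3, 11:1. Sum = 28.
n = 12, so closeness = 11/28.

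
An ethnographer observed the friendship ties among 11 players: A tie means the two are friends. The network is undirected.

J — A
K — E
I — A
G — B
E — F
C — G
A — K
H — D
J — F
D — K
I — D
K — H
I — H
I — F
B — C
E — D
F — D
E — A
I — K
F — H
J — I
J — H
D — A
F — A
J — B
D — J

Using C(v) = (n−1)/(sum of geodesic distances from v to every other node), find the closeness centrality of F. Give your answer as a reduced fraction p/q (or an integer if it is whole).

5/8

Distances from F: A:1, B:2, C:3, D:1, E:1, G:3, H:1, I:1, J:1, K:2. Sum = 16.
n = 11, so closeness = 10/16 = 5/8.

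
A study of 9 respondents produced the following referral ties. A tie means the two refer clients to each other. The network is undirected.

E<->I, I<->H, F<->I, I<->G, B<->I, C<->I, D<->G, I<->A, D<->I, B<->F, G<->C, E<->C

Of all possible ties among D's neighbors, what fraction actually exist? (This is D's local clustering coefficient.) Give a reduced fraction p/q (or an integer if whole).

1

D's neighbors: G and I (k = 2).
Possible neighbor pairs: C(2,2) = 1. Edges among them: G–I → e = 1.
Clustering(D) = 1/1.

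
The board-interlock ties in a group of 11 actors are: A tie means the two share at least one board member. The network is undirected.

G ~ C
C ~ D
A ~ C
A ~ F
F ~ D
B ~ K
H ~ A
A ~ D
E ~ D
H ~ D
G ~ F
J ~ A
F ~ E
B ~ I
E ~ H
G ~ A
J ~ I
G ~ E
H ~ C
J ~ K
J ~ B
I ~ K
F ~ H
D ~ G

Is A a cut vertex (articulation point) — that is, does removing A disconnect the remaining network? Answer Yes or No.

Removing A leaves {B, I, J, and K} with no path to {C, D, E, F, G, and H}, so the network splits into 2 components. A is a cut vertex.

Yes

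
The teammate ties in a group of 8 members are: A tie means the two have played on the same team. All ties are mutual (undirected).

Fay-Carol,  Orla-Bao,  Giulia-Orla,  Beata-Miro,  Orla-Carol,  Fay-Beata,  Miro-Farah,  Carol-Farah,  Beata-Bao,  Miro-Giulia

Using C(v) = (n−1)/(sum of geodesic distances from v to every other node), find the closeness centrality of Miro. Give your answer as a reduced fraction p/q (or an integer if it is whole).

Distances from Miro: Bao:2, Beata:1, Carol:2, Farah:1, Fay:2, Giulia:1, Orla:2. Sum = 11.
n = 8, so closeness = 7/11.

7/11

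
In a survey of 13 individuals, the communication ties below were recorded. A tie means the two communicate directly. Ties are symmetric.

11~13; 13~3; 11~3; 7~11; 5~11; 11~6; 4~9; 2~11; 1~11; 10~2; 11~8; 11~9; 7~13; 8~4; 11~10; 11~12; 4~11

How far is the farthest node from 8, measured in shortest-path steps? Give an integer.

2

Distances from 8: 1:2, 2:2, 3:2, 4:1, 5:2, 6:2, 7:2, 9:2, 10:2, 11:1, 12:2, 13:2.
The largest is 2 (to 9, 5, 3, 7, 13, 12, 10, 6, 2, and 1), so the eccentricity of 8 is 2.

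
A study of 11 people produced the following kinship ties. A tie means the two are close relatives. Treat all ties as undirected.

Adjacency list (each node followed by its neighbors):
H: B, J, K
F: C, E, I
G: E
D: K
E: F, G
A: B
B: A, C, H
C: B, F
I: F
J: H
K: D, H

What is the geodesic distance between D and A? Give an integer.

One shortest route is D – K – H – B – A, which uses 4 edges, and at distance 3 from D we only reach {B, J}, which does not include A. So d(D,A) = 4.

4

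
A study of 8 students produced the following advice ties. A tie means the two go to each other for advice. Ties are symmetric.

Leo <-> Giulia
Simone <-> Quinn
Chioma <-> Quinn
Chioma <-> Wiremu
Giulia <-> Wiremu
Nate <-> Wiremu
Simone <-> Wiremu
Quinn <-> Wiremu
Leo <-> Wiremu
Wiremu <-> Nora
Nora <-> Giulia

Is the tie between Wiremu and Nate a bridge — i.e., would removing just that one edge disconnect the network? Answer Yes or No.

Without the Wiremu–Nate edge there is no alternate route between Wiremu and Nate, so the network disconnects. It is a bridge.

Yes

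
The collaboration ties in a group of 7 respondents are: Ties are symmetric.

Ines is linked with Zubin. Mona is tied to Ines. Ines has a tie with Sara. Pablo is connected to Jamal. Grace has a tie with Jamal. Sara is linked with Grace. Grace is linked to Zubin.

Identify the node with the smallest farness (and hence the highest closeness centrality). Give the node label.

Farness (sum of distances to all others) for each node — Grace:10, Ines:12, Jamal:13, Mona:17, Pablo:18, Sara:11, Zubin:11.
The smallest farness is 10, for Grace, so Grace has the highest closeness.

Grace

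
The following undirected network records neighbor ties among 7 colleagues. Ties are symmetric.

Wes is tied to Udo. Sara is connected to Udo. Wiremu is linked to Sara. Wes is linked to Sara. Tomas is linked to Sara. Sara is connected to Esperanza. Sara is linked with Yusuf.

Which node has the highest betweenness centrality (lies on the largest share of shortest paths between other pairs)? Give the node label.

Sara

Unnormalized betweenness of each node: Esperanza:0, Sara:14, Tomas:0, Udo:0, Wes:0, Wiremu:0, Yusuf:0.
Sara has the largest value, 14, making it the main broker — the node through which the most shortest paths run.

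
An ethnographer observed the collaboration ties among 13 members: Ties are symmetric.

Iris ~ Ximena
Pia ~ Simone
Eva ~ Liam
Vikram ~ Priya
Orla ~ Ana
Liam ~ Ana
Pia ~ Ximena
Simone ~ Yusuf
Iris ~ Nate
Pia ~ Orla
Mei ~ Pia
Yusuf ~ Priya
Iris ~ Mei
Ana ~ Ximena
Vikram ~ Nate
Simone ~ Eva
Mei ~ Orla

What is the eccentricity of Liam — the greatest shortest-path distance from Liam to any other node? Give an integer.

Distances from Liam: Ana:1, Eva:1, Iris:3, Mei:3, Nate:4, Orla:2, Pia:3, Priya:4, Simone:2, Vikram:5, Ximena:2, Yusuf:3.
The largest is 5 (to Vikram), so the eccentricity of Liam is 5.

5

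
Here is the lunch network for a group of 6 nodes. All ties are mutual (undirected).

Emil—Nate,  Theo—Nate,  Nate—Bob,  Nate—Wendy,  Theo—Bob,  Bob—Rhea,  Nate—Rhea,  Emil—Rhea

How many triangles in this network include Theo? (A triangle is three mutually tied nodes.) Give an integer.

1

Theo's neighbors: Bob and Nate.
Neighbor pairs that are themselves tied: Theo–Bob–Nate. Each forms one triangle with Theo, for 1 in total.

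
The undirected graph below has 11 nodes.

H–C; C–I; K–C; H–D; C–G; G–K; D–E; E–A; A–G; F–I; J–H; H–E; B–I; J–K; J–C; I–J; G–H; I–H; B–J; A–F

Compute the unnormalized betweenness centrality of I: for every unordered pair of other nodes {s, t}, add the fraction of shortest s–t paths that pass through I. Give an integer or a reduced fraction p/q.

Pairs whose geodesics pass through I — B–F: 1; B–D: 1/2; B–G: 2/5; B–H: 1/2; B–C: 1/2; B–A: 1; B–E: 1/2; F–D: 1/2; F–H: 1; F–C: 1; F–K: 2/3; F–J: 1; A–J: 1/5.
All other pairs contribute 0.
Summing the contributions gives betweenness(I) = 263/30.

263/30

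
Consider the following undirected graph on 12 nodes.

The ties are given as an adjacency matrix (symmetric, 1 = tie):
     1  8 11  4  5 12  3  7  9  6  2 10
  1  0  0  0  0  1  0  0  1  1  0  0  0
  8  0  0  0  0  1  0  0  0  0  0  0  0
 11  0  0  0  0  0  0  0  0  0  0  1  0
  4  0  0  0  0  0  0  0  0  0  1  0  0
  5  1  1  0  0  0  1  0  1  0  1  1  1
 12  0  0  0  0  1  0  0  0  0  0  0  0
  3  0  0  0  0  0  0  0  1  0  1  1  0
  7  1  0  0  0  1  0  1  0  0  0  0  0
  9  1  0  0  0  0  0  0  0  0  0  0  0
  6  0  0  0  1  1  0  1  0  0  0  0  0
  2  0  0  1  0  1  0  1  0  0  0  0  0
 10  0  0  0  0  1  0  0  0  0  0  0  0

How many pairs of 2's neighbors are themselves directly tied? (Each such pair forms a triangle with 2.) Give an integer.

2's neighbors are 3, 5, and 11, but none of them are tied to each other, so no triangle contains 2.

0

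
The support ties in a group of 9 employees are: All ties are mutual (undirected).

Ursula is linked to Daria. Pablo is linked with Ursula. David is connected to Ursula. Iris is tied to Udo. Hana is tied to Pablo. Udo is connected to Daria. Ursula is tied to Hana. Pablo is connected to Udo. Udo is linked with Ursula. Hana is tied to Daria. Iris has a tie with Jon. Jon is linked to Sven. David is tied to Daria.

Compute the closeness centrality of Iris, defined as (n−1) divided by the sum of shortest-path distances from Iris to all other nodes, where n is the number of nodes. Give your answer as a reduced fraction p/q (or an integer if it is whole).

Distances from Iris: Daria:2, David:3, Hana:3, Jon:1, Pablo:2, Sven:2, Udo:1, Ursula:2. Sum = 16.
n = 9, so closeness = 8/16 = 1/2.

1/2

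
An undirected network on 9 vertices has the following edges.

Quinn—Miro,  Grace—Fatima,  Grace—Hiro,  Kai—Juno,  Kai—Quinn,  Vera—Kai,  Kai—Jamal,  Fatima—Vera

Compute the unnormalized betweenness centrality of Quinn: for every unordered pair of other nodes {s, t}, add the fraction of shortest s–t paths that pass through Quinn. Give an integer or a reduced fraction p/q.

Pairs whose geodesics pass through Quinn — Fatima–Miro: 1; Juno–Miro: 1; Kai–Miro: 1; Vera–Miro: 1; Jamal–Miro: 1; Hiro–Miro: 1; Grace–Miro: 1.
All other pairs contribute 0.
Summing the contributions gives betweenness(Quinn) = 7.

7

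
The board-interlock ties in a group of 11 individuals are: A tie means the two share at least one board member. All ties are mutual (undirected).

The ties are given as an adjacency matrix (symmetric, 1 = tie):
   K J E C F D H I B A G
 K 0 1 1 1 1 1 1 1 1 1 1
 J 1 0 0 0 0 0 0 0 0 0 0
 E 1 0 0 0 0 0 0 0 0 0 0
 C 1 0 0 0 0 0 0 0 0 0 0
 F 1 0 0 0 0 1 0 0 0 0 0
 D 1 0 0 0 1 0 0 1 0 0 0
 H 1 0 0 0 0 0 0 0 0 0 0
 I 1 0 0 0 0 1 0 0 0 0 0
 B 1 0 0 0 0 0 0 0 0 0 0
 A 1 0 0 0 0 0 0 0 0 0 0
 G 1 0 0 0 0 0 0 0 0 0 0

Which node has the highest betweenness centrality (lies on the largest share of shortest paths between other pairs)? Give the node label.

K

Unnormalized betweenness of each node: A:0, B:0, C:0, D:1/2, E:0, F:0, G:0, H:0, I:0, J:0, K:85/2.
K has the largest value, 85/2, making it the main broker — the node through which the most shortest paths run.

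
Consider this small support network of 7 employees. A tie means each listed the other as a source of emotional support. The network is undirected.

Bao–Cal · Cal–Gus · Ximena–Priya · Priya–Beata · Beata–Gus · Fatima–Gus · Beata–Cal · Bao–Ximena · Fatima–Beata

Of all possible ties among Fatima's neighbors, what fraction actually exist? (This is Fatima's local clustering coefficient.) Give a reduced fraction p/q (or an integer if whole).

1

Fatima's neighbors: Beata and Gus (k = 2).
Possible neighbor pairs: C(2,2) = 1. Edges among them: Beata–Gus → e = 1.
Clustering(Fatima) = 1/1.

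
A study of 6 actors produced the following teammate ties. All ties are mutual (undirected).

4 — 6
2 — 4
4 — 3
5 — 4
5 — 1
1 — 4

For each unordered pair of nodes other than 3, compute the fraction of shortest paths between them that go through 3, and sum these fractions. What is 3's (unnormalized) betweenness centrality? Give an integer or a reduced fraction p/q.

No shortest path between any pair of other nodes passes through 3.
Summing the contributions gives betweenness(3) = 0.

0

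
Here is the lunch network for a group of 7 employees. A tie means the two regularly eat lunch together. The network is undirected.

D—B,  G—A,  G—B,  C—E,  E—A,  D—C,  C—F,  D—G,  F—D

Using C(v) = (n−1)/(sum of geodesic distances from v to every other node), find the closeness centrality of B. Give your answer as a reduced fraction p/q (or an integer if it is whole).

6/11

Distances from B: A:2, C:2, D:1, E:3, F:2, G:1. Sum = 11.
n = 7, so closeness = 6/11.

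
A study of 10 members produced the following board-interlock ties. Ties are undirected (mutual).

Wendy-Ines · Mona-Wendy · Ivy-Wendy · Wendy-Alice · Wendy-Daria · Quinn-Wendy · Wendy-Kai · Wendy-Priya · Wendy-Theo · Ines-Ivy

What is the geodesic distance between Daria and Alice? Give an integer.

2

One shortest route is Daria – Wendy – Alice, which uses 2 edges, and Daria and Alice are not directly tied, so nothing shorter exists. So d(Daria,Alice) = 2.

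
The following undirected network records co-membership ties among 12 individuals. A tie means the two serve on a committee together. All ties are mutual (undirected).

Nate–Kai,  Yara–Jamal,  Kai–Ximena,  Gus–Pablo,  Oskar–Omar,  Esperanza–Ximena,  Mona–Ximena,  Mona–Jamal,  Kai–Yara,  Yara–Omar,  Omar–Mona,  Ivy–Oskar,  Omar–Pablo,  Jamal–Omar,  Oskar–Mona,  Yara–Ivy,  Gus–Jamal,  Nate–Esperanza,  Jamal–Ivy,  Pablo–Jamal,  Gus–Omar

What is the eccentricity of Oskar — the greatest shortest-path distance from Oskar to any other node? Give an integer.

4

Distances from Oskar: Esperanza:3, Gus:2, Ivy:1, Jamal:2, Kai:3, Mona:1, Nate:4, Omar:1, Pablo:2, Ximena:2, Yara:2.
The largest is 4 (to Nate), so the eccentricity of Oskar is 4.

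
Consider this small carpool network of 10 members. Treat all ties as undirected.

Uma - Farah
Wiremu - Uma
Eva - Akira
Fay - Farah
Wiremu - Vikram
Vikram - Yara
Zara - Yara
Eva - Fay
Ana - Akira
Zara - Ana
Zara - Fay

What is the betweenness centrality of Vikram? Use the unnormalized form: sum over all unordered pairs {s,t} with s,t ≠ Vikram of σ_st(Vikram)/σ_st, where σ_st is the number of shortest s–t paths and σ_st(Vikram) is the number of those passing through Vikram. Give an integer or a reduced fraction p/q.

9/2

Pairs whose geodesics pass through Vikram — Uma–Yara: 1; Wiremu–Yara: 1; Wiremu–Zara: 1; Wiremu–Ana: 1; Wiremu–Akira: 1/2.
All other pairs contribute 0.
Summing the contributions gives betweenness(Vikram) = 9/2.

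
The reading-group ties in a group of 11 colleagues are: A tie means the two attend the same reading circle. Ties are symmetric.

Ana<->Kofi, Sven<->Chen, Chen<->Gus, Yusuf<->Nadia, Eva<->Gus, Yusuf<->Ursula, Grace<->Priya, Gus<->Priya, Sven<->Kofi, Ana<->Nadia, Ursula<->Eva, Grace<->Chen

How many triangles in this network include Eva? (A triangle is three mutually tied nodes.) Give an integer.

0

Eva's neighbors are Gus and Ursula, but none of them are tied to each other, so no triangle contains Eva.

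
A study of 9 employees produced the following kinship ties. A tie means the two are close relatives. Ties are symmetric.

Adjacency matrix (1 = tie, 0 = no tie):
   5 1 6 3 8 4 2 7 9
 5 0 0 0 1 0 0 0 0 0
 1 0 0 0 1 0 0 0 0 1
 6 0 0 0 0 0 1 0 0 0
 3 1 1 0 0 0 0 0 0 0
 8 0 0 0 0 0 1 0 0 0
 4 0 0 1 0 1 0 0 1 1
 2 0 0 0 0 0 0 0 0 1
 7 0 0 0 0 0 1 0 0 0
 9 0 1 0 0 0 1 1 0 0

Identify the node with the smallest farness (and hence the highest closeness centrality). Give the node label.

9

Farness (sum of distances to all others) for each node — 1:17, 2:21, 3:22, 4:15, 5:29, 6:22, 7:22, 8:22, 9:14.
The smallest farness is 14, for 9, so 9 has the highest closeness.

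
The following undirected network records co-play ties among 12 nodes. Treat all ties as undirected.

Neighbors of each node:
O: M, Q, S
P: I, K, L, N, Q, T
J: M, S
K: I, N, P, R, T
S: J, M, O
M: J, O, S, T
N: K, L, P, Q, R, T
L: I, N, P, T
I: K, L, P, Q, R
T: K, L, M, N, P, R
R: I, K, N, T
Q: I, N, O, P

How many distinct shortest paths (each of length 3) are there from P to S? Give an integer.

2

The shortest distance is 3. The length-3 paths are: P–Q–O–S; P–T–M–S.
That gives 2 distinct shortest paths.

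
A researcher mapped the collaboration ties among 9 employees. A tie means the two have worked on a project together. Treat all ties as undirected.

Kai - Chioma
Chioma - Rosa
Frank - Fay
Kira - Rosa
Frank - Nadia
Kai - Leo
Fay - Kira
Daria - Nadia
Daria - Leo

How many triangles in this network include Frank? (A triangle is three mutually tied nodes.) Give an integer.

0

Frank's neighbors are Fay and Nadia, but none of them are tied to each other, so no triangle contains Frank.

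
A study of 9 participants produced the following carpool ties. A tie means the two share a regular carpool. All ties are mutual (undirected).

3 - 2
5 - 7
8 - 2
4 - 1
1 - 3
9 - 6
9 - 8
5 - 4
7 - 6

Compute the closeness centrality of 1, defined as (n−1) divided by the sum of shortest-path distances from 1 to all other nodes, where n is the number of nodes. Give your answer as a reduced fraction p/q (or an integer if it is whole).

Distances from 1: 2:2, 3:1, 4:1, 5:2, 6:4, 7:3, 8:3, 9:4. Sum = 20.
n = 9, so closeness = 8/20 = 2/5.

2/5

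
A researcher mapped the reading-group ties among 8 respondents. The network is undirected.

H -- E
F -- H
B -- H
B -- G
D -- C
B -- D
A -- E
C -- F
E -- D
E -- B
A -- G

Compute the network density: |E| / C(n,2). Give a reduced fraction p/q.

There are 11 edges and 8 nodes, so the maximum possible is C(8,2) = 28.
Density = 11/28.

11/28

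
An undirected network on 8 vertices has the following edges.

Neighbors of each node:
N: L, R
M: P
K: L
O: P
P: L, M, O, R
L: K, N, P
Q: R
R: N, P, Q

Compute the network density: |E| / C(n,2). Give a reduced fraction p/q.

There are 8 edges and 8 nodes, so the maximum possible is C(8,2) = 28.
Density = 8/28 = 2/7.

2/7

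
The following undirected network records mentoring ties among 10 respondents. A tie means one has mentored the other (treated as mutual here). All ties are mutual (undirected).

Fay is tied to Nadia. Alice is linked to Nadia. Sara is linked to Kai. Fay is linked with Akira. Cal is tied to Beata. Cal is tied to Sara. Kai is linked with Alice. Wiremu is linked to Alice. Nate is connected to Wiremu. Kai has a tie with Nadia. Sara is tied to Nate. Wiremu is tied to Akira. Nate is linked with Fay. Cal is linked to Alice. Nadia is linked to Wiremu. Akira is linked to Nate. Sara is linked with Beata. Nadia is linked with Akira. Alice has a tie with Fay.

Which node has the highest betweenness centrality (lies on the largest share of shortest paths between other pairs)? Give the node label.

Sara

Unnormalized betweenness of each node: Akira:7/12, Alice:7, Beata:0, Cal:3, Fay:17/12, Kai:2, Nadia:17/6, Nate:11/2, Sara:29/4, Wiremu:17/12.
Sara has the largest value, 29/4, making it the main broker — the node through which the most shortest paths run.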